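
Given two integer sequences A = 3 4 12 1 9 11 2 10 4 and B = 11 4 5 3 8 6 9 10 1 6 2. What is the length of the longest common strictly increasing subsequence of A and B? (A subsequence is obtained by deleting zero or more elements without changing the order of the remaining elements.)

A longest common strictly increasing subsequence is 4, 9, 10 (length 3); it appears in order in both A and B, and no longer such subsequence exists.

3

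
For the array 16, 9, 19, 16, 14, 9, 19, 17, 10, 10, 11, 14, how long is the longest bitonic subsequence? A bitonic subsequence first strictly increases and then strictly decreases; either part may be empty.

Let inc[i] be the LIS ending at i and dec[i] the longest strictly decreasing subsequence starting at i. inc = [1, 1, 2, 2, 2, 1, 3, 3, 2, 2, 3, 4], dec = [3, 1, 4, 3, 2, 1, 3, 2, 1, 1, 1, 1].
max_i inc[i]+dec[i]−1 = 5, with one witness 16, 19, 16, 14, 11.

5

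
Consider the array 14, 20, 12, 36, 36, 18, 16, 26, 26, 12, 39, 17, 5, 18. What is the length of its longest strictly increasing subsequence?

4

Scanning left to right, the best length ending at each element is: 14→1, 20→2, 12→1, 36→3, 36→3, 18→2, 16→2, 26→3, 26→3, 12→1, 39→4, 17→3, 5→1, 18→4.
So the longest increasing subsequence has length 4, e.g. 14, 20, 36, 39.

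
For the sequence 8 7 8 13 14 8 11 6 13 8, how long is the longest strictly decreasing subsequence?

Scanning left to right, the best length ending at each element is: 8→1, 7→2, 8→1, 13→1, 14→1, 8→2, 11→2, 6→3, 13→2, 8→3.
So the longest decreasing subsequence has length 3, e.g. 8, 7, 6.

3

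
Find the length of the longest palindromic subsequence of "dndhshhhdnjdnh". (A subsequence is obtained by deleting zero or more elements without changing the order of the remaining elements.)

10

One longest palindromic subsequence is dndhhhhdnd (positions 1,2,3,4,6,7,8,9,10,12); it reads the same forward and backward, and the interval DP gives dp[1][14] = 10.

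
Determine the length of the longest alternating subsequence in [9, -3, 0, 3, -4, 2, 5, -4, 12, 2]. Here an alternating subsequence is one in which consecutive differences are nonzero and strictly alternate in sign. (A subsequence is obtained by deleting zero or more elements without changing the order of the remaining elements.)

A longest alternating subsequence is 9, -3, 0, -4, 2, -4, 12, 2 (positions 1,2,3,5,6,8,9,10); its 7 consecutive differences strictly alternate in sign, and length 8 is optimal.

8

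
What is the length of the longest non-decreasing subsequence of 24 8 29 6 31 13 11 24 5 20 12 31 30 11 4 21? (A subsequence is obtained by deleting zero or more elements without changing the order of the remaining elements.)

One longest non-decreasing subsequence is 24, 29, 31, 31 (positions 1,3,5,12), of length 4; no longer one exists.

4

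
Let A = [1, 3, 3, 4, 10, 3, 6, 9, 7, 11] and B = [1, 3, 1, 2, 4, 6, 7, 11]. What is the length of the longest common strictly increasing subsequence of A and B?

6

A longest common strictly increasing subsequence is 1, 3, 4, 6, 7, 11 (length 6); it appears in order in both A and B, and no longer such subsequence exists.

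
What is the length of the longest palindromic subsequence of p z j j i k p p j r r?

4

One longest palindromic subsequence is jppj (positions 4,7,8,9); it reads the same forward and backward, and the interval DP gives dp[1][11] = 4.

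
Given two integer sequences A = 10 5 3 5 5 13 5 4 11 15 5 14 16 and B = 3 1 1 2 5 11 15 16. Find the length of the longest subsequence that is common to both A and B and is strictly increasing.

5

A longest common strictly increasing subsequence is 3, 5, 11, 15, 16 (length 5); it appears in order in both A and B, and no longer such subsequence exists.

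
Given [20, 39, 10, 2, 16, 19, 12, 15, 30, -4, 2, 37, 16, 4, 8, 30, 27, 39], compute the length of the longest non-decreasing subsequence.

6

Scanning left to right, the best length ending at each element is: 20→1, 39→2, 10→1, 2→1, 16→2, 19→3, 12→2, 15→3, 30→4, -4→1, 2→2, 37→5, 16→4, 4→3, 8→4, 30→5, 27→5, 39→6.
So the longest non-decreasing subsequence has length 6, e.g. 10, 16, 19, 30, 37, 39.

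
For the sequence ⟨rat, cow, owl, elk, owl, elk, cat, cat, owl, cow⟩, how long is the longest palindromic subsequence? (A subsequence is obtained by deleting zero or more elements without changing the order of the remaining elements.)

One longest palindromic subsequence is cow owl elk owl elk owl cow (positions 2,3,4,5,6,9,10); it reads the same forward and backward, and the interval DP gives dp[1][10] = 7.

7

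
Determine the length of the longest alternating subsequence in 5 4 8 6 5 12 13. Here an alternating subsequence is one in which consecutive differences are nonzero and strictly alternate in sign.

Track the best alternating length ending on an up-step vs a down-step at each position: up/down = 1/1, 1/2, 3/1, 3/4, 3/4, 5/1, 5/1.
The maximum over both is 5; one such subsequence is 5, 4, 8, 6, 12.

5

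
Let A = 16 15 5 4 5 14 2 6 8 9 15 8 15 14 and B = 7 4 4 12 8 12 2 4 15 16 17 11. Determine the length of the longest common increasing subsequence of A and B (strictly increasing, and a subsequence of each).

A longest common strictly increasing subsequence is 4, 8, 15 (length 3); it appears in order in both A and B, and no longer such subsequence exists.

3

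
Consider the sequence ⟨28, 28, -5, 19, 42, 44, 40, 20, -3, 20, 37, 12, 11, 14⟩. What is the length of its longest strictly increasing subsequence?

4

One longest increasing subsequence is -5, 19, 42, 44 (positions 3,4,5,6), of length 4; no longer one exists.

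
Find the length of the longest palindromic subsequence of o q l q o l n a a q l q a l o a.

One longest palindromic subsequence is olqlaalqlo (positions 1,3,4,6,8,9,11,12,14,15); it reads the same forward and backward, and the interval DP gives dp[1][16] = 10.

10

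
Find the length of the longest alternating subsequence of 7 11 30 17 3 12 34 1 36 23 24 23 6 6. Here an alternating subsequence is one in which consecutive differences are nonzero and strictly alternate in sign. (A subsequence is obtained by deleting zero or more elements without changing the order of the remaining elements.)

Track the best alternating length ending on an up-step vs a down-step at each position: up/down = 1/1, 2/1, 2/1, 2/3, 1/3, 4/3, 4/1, 1/5, 6/1, 6/7, 8/7, 6/9, 6/9, 6/9.
The maximum over both is 9; one such subsequence is 7, 11, 3, 12, 1, 36, 23, 24, 23.

9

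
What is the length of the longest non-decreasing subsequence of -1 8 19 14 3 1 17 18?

5

Scanning left to right, the best length ending at each element is: -1→1, 8→2, 19→3, 14→3, 3→2, 1→2, 17→4, 18→5.
So the longest non-decreasing subsequence has length 5, e.g. -1, 8, 14, 17, 18.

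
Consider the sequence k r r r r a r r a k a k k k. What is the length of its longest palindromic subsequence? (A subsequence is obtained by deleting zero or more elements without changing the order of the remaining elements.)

8

Using dp[i][j] = 2 + dp[i+1][j−1] if the ends match, else max(dp[i+1][j], dp[i][j−1]):
dp[1][14] = 8. A witness is krrrrrrk at positions 1,2,3,4,5,7,8,14.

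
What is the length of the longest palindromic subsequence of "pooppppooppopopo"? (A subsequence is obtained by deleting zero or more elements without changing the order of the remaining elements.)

One longest palindromic subsequence is oppppooppppo (positions 2,4,5,6,7,8,9,10,11,13,15,16); it reads the same forward and backward, and the interval DP gives dp[1][16] = 12.

12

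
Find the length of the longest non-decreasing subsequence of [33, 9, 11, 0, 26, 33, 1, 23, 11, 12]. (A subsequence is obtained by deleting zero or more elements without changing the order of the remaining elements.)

4

Scanning left to right, the best length ending at each element is: 33→1, 9→1, 11→2, 0→1, 26→3, 33→4, 1→2, 23→3, 11→3, 12→4.
So the longest non-decreasing subsequence has length 4, e.g. 9, 11, 26, 33.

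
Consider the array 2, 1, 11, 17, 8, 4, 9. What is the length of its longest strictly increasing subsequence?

Let dp[i] be the longest increasing subsequence ending at position i. Then dp = [1, 1, 2, 3, 2, 2, 3].
The maximum is 3; one witness is 2, 11, 17 at positions 1,3,4.

3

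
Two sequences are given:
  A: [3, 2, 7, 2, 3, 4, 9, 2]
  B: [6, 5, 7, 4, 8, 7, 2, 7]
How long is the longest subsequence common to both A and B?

3

Backtracking the LCS table gives one alignment: 7 (A3,B3) → 4 (A6,B4) → 2 (A8,B7).
So the longest common subsequence has length 3.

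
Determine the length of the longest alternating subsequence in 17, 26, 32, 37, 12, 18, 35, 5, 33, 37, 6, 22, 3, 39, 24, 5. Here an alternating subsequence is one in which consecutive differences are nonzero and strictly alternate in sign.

11

A longest alternating subsequence is 17, 26, 12, 18, 5, 33, 6, 22, 3, 39, 24 (positions 1,2,5,6,8,9,11,12,13,14,15); its 10 consecutive differences strictly alternate in sign, and length 11 is optimal.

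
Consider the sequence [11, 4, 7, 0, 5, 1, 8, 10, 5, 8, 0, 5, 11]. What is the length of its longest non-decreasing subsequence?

Scanning left to right, the best length ending at each element is: 11→1, 4→1, 7→2, 0→1, 5→2, 1→2, 8→3, 10→4, 5→3, 8→4, 0→2, 5→4, 11→5.
So the longest non-decreasing subsequence has length 5, e.g. 4, 7, 8, 10, 11.

5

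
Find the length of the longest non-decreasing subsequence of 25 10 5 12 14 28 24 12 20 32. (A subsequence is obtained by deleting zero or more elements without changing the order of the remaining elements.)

5

Let dp[i] be the longest non-decreasing subsequence ending at position i. Then dp = [1, 1, 1, 2, 3, 4, 4, 3, 4, 5].
The maximum is 5; one witness is 10, 12, 14, 28, 32 at positions 2,4,5,6,10.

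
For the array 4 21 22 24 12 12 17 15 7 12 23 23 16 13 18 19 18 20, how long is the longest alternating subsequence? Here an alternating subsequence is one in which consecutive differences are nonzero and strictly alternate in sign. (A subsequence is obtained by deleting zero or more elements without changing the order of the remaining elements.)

Track the best alternating length ending on an up-step vs a down-step at each position: up/down = 1/1, 2/1, 2/1, 2/1, 2/3, 2/3, 4/3, 4/5, 2/5, 6/5, 6/3, 6/3, 6/7, 6/7, 8/7, 8/7, 8/9, 10/7.
The maximum over both is 10; one such subsequence is 4, 21, 12, 17, 15, 23, 16, 19, 18, 20.

10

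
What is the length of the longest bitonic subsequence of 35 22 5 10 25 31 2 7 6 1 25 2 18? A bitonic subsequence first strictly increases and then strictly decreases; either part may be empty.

Let inc[i] be the LIS ending at i and dec[i] the longest strictly decreasing subsequence starting at i. inc = [1, 1, 1, 2, 3, 4, 1, 2, 2, 1, 3, 2, 3], dec = [6, 5, 3, 4, 4, 4, 2, 3, 2, 1, 2, 1, 1].
max_i inc[i]+dec[i]−1 = 7, with one witness 5, 10, 25, 31, 7, 6, 2.

7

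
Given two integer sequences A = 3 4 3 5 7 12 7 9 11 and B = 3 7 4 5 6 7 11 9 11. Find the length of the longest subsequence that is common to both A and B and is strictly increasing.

6

For each value that appears in both, track the longest common increasing run ending there.
The best achievable length is 6; one witness is 3, 4, 5, 7, 9, 11 (A-positions 1,2,4,5,8,9, B-positions 1,3,4,6,8,9).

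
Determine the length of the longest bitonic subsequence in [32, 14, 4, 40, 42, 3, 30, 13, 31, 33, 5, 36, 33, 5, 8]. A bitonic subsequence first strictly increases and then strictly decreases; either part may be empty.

One longest bitonic subsequence is 14, 30, 31, 33, 36, 33, 8 (positions 2,7,9,10,12,13,15): it rises to 36 then falls. Length 7 is optimal.

7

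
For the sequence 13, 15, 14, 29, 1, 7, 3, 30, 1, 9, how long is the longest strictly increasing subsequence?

Scanning left to right, the best length ending at each element is: 13→1, 15→2, 14→2, 29→3, 1→1, 7→2, 3→2, 30→4, 1→1, 9→3.
So the longest increasing subsequence has length 4, e.g. 13, 15, 29, 30.

4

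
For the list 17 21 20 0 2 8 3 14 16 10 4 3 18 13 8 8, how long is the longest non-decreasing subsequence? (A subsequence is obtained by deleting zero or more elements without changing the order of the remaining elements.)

One longest non-decreasing subsequence is 0, 2, 8, 14, 16, 18 (positions 4,5,6,8,9,13), of length 6; no longer one exists.

6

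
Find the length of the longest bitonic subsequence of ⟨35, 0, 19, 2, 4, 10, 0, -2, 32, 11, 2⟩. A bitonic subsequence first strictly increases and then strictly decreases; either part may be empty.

One longest bitonic subsequence is 0, 2, 4, 10, 32, 11, 2 (positions 2,4,5,6,9,10,11): it rises to 32 then falls. Length 7 is optimal.

7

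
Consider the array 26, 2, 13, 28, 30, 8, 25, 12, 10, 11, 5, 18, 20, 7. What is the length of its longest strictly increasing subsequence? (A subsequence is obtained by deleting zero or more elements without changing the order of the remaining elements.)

6

Let dp[i] be the longest increasing subsequence ending at position i. Then dp = [1, 1, 2, 3, 4, 2, 3, 3, 3, 4, 2, 5, 6, 3].
The maximum is 6; one witness is 2, 8, 10, 11, 18, 20 at positions 2,6,9,10,12,13.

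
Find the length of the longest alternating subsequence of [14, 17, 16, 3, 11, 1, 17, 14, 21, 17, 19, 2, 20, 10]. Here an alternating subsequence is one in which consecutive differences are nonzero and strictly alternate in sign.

A longest alternating subsequence is 14, 17, 3, 11, 1, 17, 14, 21, 17, 19, 2, 20, 10 (positions 1,2,4,5,6,7,8,9,10,11,12,13,14); its 12 consecutive differences strictly alternate in sign, and length 13 is optimal.

13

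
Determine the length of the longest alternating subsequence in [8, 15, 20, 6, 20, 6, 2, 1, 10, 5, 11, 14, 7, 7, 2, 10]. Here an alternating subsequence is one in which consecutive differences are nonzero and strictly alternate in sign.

A longest alternating subsequence is 8, 15, 6, 20, 6, 10, 5, 11, 7, 10 (positions 1,2,4,5,6,9,10,11,13,16); its 9 consecutive differences strictly alternate in sign, and length 10 is optimal.

10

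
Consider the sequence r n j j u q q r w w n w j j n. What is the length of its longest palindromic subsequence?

Using dp[i][j] = 2 + dp[i+1][j−1] if the ends match, else max(dp[i+1][j], dp[i][j−1]):
dp[1][15] = 9. A witness is njjwnwjjn at positions 2,3,4,9,11,12,13,14,15.

9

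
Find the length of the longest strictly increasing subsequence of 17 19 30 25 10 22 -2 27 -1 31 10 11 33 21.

Scanning left to right, the best length ending at each element is: 17→1, 19→2, 30→3, 25→3, 10→1, 22→3, -2→1, 27→4, -1→2, 31→5, 10→3, 11→4, 33→6, 21→5.
So the longest increasing subsequence has length 6, e.g. 17, 19, 25, 27, 31, 33.

6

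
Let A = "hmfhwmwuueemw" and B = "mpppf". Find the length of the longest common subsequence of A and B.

2

A longest common subsequence is mf (length 2); the LCS DP confirms no longer common subsequence exists.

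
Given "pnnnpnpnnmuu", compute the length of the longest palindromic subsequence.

7

One longest palindromic subsequence is nnpnpnn (positions 3,4,5,6,7,8,9); it reads the same forward and backward, and the interval DP gives dp[1][12] = 7.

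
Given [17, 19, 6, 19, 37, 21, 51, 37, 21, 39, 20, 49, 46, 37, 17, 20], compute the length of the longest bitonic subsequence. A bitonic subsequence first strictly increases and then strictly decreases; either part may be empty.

9

Let inc[i] be the LIS ending at i and dec[i] the longest strictly decreasing subsequence starting at i. inc = [1, 2, 1, 2, 3, 3, 4, 4, 3, 5, 3, 6, 6, 4, 2, 3], dec = [2, 2, 1, 2, 4, 3, 5, 4, 3, 3, 2, 4, 3, 2, 1, 1].
max_i inc[i]+dec[i]−1 = 9, with one witness 17, 19, 21, 37, 39, 49, 46, 37, 20.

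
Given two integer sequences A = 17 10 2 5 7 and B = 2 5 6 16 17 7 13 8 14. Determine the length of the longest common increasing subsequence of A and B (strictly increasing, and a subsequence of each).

For each value that appears in both, track the longest common increasing run ending there.
The best achievable length is 3; one witness is 2, 5, 7 (A-positions 3,4,5, B-positions 1,2,6).

3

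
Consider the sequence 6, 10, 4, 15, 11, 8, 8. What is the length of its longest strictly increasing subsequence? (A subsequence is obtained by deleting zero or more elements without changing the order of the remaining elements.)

One longest increasing subsequence is 6, 10, 15 (positions 1,2,4), of length 3; no longer one exists.

3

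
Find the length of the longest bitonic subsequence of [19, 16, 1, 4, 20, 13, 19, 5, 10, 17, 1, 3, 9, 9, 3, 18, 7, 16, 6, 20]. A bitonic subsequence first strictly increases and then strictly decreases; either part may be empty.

8

Let inc[i] be the LIS ending at i and dec[i] the longest strictly decreasing subsequence starting at i. inc = [1, 1, 1, 2, 3, 3, 4, 3, 4, 5, 1, 2, 4, 4, 2, 6, 4, 5, 4, 7], dec = [7, 6, 1, 2, 6, 5, 5, 2, 4, 4, 1, 1, 3, 3, 1, 3, 2, 2, 1, 1].
max_i inc[i]+dec[i]−1 = 8, with one witness 1, 4, 20, 19, 17, 9, 7, 6.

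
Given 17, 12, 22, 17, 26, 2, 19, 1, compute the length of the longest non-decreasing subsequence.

3

Let dp[i] be the longest non-decreasing subsequence ending at position i. Then dp = [1, 1, 2, 2, 3, 1, 3, 1].
The maximum is 3; one witness is 17, 22, 26 at positions 1,3,5.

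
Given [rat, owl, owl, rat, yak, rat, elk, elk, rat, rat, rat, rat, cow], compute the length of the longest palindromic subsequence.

One longest palindromic subsequence is rat rat rat elk elk rat rat rat (positions 1,4,6,7,8,10,11,12); it reads the same forward and backward, and the interval DP gives dp[1][13] = 8.

8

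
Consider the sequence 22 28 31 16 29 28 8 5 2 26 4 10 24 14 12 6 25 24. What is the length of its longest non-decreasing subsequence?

Scanning left to right, the best length ending at each element is: 22→1, 28→2, 31→3, 16→1, 29→3, 28→3, 8→1, 5→1, 2→1, 26→2, 4→2, 10→3, 24→4, 14→4, 12→4, 6→3, 25→5, 24→5.
So the longest non-decreasing subsequence has length 5, e.g. 2, 4, 10, 24, 25.

5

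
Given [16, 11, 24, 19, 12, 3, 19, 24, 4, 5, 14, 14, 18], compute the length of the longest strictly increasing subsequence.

Let dp[i] be the longest increasing subsequence ending at position i. Then dp = [1, 1, 2, 2, 2, 1, 3, 4, 2, 3, 4, 4, 5].
The maximum is 5; one witness is 3, 4, 5, 14, 18 at positions 6,9,10,11,13.

5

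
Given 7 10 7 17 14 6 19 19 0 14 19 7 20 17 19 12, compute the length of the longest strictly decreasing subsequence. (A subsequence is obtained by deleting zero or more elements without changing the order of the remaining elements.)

4

Let dp[i] be the longest decreasing subsequence ending at position i. Then dp = [1, 1, 2, 1, 2, 3, 1, 1, 4, 2, 1, 3, 1, 2, 2, 3].
The maximum is 4; one witness is 10, 7, 6, 0 at positions 2,3,6,9.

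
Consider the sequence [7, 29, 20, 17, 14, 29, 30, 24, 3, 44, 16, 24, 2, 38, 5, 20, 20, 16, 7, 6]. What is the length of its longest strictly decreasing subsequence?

6

One longest decreasing subsequence is 29, 20, 17, 14, 3, 2 (positions 2,3,4,5,9,13), of length 6; no longer one exists.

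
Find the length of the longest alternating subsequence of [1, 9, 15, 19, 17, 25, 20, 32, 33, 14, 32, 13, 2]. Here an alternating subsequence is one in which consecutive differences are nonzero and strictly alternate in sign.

Track the best alternating length ending on an up-step vs a down-step at each position: up/down = 1/1, 2/1, 2/1, 2/1, 2/3, 4/1, 4/5, 6/1, 6/1, 2/7, 8/7, 2/9, 2/9.
The maximum over both is 9; one such subsequence is 1, 19, 17, 25, 20, 32, 14, 32, 13.

9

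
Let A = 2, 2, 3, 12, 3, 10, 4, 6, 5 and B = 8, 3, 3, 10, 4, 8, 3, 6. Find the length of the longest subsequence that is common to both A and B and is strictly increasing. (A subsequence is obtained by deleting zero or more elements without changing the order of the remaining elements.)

3

For each value that appears in both, track the longest common increasing run ending there.
The best achievable length is 3; one witness is 3, 4, 6 (A-positions 3,7,8, B-positions 2,5,8).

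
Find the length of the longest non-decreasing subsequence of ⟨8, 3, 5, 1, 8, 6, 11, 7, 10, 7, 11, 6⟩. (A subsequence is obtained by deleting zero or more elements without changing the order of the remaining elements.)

Scanning left to right, the best length ending at each element is: 8→1, 3→1, 5→2, 1→1, 8→3, 6→3, 11→4, 7→4, 10→5, 7→5, 11→6, 6→4.
So the longest non-decreasing subsequence has length 6, e.g. 3, 5, 6, 7, 10, 11.

6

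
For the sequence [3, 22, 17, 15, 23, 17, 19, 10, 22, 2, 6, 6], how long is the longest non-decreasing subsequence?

5

Scanning left to right, the best length ending at each element is: 3→1, 22→2, 17→2, 15→2, 23→3, 17→3, 19→4, 10→2, 22→5, 2→1, 6→2, 6→3.
So the longest non-decreasing subsequence has length 5, e.g. 3, 17, 17, 19, 22.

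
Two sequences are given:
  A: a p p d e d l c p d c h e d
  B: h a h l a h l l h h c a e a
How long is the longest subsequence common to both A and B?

4

A longest common subsequence is alce (length 4); the LCS DP confirms no longer common subsequence exists.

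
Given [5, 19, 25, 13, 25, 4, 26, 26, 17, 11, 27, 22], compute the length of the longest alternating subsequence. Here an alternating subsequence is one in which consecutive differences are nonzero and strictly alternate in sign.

9

A longest alternating subsequence is 5, 19, 13, 25, 4, 26, 17, 27, 22 (positions 1,2,4,5,6,7,9,11,12); its 8 consecutive differences strictly alternate in sign, and length 9 is optimal.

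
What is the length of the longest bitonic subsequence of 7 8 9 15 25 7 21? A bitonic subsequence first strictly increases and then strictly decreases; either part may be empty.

One longest bitonic subsequence is 7, 8, 9, 15, 25, 21 (positions 1,2,3,4,5,7): it rises to 25 then falls. Length 6 is optimal.

6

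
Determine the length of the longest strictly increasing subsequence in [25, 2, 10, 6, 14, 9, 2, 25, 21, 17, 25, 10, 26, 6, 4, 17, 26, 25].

6

One longest increasing subsequence is 2, 10, 14, 21, 25, 26 (positions 2,3,5,9,11,13), of length 6; no longer one exists.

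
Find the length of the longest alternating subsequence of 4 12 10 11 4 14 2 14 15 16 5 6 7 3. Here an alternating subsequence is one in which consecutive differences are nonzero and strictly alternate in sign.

Track the best alternating length ending on an up-step vs a down-step at each position: up/down = 1/1, 2/1, 2/3, 4/3, 1/5, 6/1, 1/7, 8/1, 8/1, 8/1, 8/9, 10/9, 10/9, 8/11.
The maximum over both is 11; one such subsequence is 4, 12, 10, 11, 4, 14, 2, 14, 5, 6, 3.

11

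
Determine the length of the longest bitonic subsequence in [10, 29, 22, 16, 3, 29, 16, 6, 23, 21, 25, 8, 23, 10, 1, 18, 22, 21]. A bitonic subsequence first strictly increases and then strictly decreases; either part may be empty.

7

One longest bitonic subsequence is 10, 22, 29, 25, 23, 22, 21 (positions 1,3,6,11,13,17,18): it rises to 29 then falls. Length 7 is optimal.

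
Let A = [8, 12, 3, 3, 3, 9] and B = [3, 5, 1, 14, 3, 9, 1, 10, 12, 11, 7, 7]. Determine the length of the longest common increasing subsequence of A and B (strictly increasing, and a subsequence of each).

For each value that appears in both, track the longest common increasing run ending there.
The best achievable length is 2; one witness is 3, 9 (A-positions 3,6, B-positions 1,6).

2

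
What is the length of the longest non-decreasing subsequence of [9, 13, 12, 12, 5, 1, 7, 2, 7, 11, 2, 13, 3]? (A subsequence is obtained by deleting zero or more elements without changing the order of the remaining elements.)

Scanning left to right, the best length ending at each element is: 9→1, 13→2, 12→2, 12→3, 5→1, 1→1, 7→2, 2→2, 7→3, 11→4, 2→3, 13→5, 3→4.
So the longest non-decreasing subsequence has length 5, e.g. 5, 7, 7, 11, 13.

5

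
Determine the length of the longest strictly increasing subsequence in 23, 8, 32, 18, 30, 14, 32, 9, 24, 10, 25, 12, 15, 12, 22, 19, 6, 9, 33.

Scanning left to right, the best length ending at each element is: 23→1, 8→1, 32→2, 18→2, 30→3, 14→2, 32→4, 9→2, 24→3, 10→3, 25→4, 12→4, 15→5, 12→4, 22→6, 19→6, 6→1, 9→2, 33→7.
So the longest increasing subsequence has length 7, e.g. 8, 9, 10, 12, 15, 22, 33.

7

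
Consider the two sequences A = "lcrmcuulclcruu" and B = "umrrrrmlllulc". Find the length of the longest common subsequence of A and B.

5

A longest common subsequence is rmulc (length 5); the LCS DP confirms no longer common subsequence exists.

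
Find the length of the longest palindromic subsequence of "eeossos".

Using dp[i][j] = 2 + dp[i+1][j−1] if the ends match, else max(dp[i+1][j], dp[i][j−1]):
dp[1][7] = 4. A witness is osso at positions 3,4,5,6.

4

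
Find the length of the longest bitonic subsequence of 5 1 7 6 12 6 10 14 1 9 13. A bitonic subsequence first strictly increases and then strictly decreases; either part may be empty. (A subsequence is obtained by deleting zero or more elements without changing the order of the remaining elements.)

5

One longest bitonic subsequence is 5, 7, 12, 10, 9 (positions 1,3,5,7,10): it rises to 12 then falls. Length 5 is optimal.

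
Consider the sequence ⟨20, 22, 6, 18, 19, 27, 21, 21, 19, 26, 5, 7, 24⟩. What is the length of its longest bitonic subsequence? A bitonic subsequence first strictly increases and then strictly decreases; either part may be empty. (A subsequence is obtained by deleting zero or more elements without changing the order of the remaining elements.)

7

Let inc[i] be the LIS ending at i and dec[i] the longest strictly decreasing subsequence starting at i. inc = [1, 2, 1, 2, 3, 4, 4, 4, 3, 5, 1, 2, 5], dec = [3, 4, 2, 2, 2, 4, 3, 3, 2, 2, 1, 1, 1].
max_i inc[i]+dec[i]−1 = 7, with one witness 6, 18, 19, 27, 21, 19, 7.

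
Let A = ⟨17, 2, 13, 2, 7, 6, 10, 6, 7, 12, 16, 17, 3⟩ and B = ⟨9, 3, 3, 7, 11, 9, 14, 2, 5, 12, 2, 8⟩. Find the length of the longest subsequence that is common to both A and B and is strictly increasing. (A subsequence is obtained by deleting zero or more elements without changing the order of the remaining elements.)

2

A longest common strictly increasing subsequence is 7, 12 (length 2); it appears in order in both A and B, and no longer such subsequence exists.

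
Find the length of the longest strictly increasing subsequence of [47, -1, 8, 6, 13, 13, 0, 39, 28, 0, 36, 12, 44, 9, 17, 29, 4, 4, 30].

6

One longest increasing subsequence is -1, 8, 13, 28, 36, 44 (positions 2,3,5,9,11,13), of length 6; no longer one exists.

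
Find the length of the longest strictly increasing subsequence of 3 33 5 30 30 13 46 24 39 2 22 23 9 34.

6

Scanning left to right, the best length ending at each element is: 3→1, 33→2, 5→2, 30→3, 30→3, 13→3, 46→4, 24→4, 39→5, 2→1, 22→4, 23→5, 9→3, 34→6.
So the longest increasing subsequence has length 6, e.g. 3, 5, 13, 22, 23, 34.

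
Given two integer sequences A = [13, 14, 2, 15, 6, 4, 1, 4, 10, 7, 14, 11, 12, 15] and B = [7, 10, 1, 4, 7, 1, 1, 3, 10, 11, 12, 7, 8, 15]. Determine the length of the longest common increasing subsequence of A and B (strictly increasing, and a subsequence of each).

For each value that appears in both, track the longest common increasing run ending there.
The best achievable length is 6; one witness is 1, 4, 7, 11, 12, 15 (A-positions 7,8,10,12,13,14, B-positions 3,4,5,10,11,14).

6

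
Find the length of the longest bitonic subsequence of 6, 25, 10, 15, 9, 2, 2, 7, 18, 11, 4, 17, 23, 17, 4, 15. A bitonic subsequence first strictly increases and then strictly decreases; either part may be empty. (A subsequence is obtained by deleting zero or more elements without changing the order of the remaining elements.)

Let inc[i] be the LIS ending at i and dec[i] the longest strictly decreasing subsequence starting at i. inc = [1, 2, 2, 3, 2, 1, 1, 2, 4, 3, 2, 4, 5, 4, 2, 4], dec = [2, 5, 4, 4, 3, 1, 1, 2, 3, 2, 1, 2, 3, 2, 1, 1].
max_i inc[i]+dec[i]−1 = 7, with one witness 6, 10, 15, 18, 23, 17, 15.

7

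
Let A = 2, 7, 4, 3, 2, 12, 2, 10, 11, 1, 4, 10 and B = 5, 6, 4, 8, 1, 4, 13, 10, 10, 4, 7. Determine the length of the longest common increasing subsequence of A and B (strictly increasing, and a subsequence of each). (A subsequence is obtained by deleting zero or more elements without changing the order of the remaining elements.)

3

A longest common strictly increasing subsequence is 1, 4, 10 (length 3); it appears in order in both A and B, and no longer such subsequence exists.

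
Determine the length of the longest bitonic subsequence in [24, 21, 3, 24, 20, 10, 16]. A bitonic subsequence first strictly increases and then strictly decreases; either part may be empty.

One longest bitonic subsequence is 24, 21, 20, 16 (positions 1,2,5,7): it rises to 24 then falls. Length 4 is optimal.

4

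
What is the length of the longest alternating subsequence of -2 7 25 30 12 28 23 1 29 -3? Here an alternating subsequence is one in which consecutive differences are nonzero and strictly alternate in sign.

7

A longest alternating subsequence is -2, 25, 12, 28, 23, 29, -3 (positions 1,3,5,6,7,9,10); its 6 consecutive differences strictly alternate in sign, and length 7 is optimal.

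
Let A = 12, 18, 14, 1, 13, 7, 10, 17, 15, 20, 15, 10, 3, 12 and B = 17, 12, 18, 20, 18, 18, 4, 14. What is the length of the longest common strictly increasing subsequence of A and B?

3

A longest common strictly increasing subsequence is 12, 18, 20 (length 3); it appears in order in both A and B, and no longer such subsequence exists.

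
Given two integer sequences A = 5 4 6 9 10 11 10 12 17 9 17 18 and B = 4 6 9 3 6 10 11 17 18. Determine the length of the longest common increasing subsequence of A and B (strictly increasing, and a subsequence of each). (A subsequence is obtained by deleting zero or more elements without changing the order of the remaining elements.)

7

A longest common strictly increasing subsequence is 4, 6, 9, 10, 11, 17, 18 (length 7); it appears in order in both A and B, and no longer such subsequence exists.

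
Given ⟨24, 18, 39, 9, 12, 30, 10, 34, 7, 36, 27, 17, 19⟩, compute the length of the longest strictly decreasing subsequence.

5

Scanning left to right, the best length ending at each element is: 24→1, 18→2, 39→1, 9→3, 12→3, 30→2, 10→4, 34→2, 7→5, 36→2, 27→3, 17→4, 19→4.
So the longest decreasing subsequence has length 5, e.g. 24, 18, 12, 10, 7.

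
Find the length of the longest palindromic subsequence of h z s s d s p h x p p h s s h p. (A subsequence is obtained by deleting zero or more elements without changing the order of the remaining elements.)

One longest palindromic subsequence is hsshpphssh (positions 1,3,4,8,10,11,12,13,14,15); it reads the same forward and backward, and the interval DP gives dp[1][16] = 10.

10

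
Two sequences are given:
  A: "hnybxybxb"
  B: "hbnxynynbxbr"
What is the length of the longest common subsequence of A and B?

Backtracking the LCS table gives one alignment: h (A1,B1) → n (A2,B3) → y (A3,B5) → y (A6,B7) → b (A7,B9) → x (A8,B10) → b (A9,B11).
So the longest common subsequence has length 7.

7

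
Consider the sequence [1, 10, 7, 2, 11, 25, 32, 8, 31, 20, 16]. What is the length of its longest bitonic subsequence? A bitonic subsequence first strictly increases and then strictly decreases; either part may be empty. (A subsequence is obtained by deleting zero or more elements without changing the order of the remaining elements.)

8

Let inc[i] be the LIS ending at i and dec[i] the longest strictly decreasing subsequence starting at i. inc = [1, 2, 2, 2, 3, 4, 5, 3, 5, 4, 4], dec = [1, 3, 2, 1, 2, 3, 4, 1, 3, 2, 1].
max_i inc[i]+dec[i]−1 = 8, with one witness 1, 10, 11, 25, 32, 31, 20, 16.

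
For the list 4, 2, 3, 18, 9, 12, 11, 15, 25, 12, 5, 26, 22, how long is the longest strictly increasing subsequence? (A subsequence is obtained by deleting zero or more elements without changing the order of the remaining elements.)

7

One longest increasing subsequence is 2, 3, 9, 12, 15, 25, 26 (positions 2,3,5,6,8,9,12), of length 7; no longer one exists.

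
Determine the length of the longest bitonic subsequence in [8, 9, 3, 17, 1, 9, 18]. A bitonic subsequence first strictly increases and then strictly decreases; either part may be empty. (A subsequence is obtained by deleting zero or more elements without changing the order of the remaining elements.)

4

One longest bitonic subsequence is 8, 9, 3, 1 (positions 1,2,3,5): it rises to 9 then falls. Length 4 is optimal.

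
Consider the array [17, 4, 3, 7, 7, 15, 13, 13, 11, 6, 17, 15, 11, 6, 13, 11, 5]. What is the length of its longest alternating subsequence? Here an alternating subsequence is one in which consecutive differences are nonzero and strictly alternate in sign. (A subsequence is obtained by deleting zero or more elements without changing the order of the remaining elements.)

8

Track the best alternating length ending on an up-step vs a down-step at each position: up/down = 1/1, 1/2, 1/2, 3/2, 3/2, 3/2, 3/4, 3/4, 3/4, 3/4, 5/1, 5/6, 5/6, 3/6, 7/6, 7/8, 3/8.
The maximum over both is 8; one such subsequence is 17, 4, 15, 13, 17, 11, 13, 11.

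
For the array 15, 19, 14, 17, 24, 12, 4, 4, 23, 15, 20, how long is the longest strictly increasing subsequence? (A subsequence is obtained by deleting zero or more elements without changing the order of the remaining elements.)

Scanning left to right, the best length ending at each element is: 15→1, 19→2, 14→1, 17→2, 24→3, 12→1, 4→1, 4→1, 23→3, 15→2, 20→3.
So the longest increasing subsequence has length 3, e.g. 15, 19, 24.

3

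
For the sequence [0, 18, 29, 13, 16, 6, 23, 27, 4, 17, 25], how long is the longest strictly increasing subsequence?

5

Let dp[i] be the longest increasing subsequence ending at position i. Then dp = [1, 2, 3, 2, 3, 2, 4, 5, 2, 4, 5].
The maximum is 5; one witness is 0, 13, 16, 23, 27 at positions 1,4,5,7,8.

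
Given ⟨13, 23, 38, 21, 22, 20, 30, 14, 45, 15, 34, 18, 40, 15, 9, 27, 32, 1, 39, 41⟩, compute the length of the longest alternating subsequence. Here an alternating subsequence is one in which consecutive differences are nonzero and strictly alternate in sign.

16

Track the best alternating length ending on an up-step vs a down-step at each position: up/down = 1/1, 2/1, 2/1, 2/3, 4/3, 2/5, 6/3, 2/7, 8/1, 8/9, 10/9, 10/11, 12/9, 8/13, 1/13, 14/13, 14/13, 1/15, 16/13, 16/9.
The maximum over both is 16; one such subsequence is 13, 23, 21, 22, 20, 30, 14, 45, 15, 34, 18, 40, 15, 27, 1, 39.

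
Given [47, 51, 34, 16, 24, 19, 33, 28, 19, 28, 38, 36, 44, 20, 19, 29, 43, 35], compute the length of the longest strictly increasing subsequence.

Let dp[i] be the longest increasing subsequence ending at position i. Then dp = [1, 2, 1, 1, 2, 2, 3, 3, 2, 3, 4, 4, 5, 3, 2, 4, 5, 5].
The maximum is 5; one witness is 16, 24, 33, 38, 44 at positions 4,5,7,11,13.

5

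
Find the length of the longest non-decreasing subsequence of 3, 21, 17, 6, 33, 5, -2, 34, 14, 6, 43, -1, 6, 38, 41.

6

One longest non-decreasing subsequence is 3, 21, 33, 34, 38, 41 (positions 1,2,5,8,14,15), of length 6; no longer one exists.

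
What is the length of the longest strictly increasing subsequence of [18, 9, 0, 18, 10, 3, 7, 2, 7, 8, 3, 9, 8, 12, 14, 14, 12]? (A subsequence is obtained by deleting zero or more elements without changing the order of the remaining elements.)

7

One longest increasing subsequence is 0, 3, 7, 8, 9, 12, 14 (positions 3,6,7,10,12,14,15), of length 7; no longer one exists.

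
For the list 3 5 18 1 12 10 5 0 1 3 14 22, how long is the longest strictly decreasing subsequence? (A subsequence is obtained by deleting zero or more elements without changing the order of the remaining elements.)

5

One longest decreasing subsequence is 18, 12, 10, 5, 0 (positions 3,5,6,7,8), of length 5; no longer one exists.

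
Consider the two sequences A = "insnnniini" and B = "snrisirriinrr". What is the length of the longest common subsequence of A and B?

5

Backtracking the LCS table gives one alignment: i (A1,B4) → s (A3,B5) → i (A7,B9) → i (A8,B10) → n (A9,B11).
So the longest common subsequence has length 5.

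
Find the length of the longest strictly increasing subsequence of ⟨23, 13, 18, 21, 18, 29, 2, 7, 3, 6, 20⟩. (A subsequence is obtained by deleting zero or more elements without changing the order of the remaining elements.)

Scanning left to right, the best length ending at each element is: 23→1, 13→1, 18→2, 21→3, 18→2, 29→4, 2→1, 7→2, 3→2, 6→3, 20→4.
So the longest increasing subsequence has length 4, e.g. 13, 18, 21, 29.

4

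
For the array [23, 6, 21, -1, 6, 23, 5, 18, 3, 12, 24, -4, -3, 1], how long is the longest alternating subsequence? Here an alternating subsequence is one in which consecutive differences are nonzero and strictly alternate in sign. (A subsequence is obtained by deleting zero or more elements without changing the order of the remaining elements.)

Track the best alternating length ending on an up-step vs a down-step at each position: up/down = 1/1, 1/2, 3/2, 1/4, 5/4, 5/1, 5/6, 7/6, 5/8, 9/8, 9/1, 1/10, 11/10, 11/10.
The maximum over both is 11; one such subsequence is 23, 6, 21, -1, 6, 5, 18, 3, 12, -4, -3.

11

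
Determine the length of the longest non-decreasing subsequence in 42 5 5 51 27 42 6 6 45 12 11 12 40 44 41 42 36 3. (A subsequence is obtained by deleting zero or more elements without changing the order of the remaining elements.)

9

Let dp[i] be the longest non-decreasing subsequence ending at position i. Then dp = [1, 1, 2, 3, 3, 4, 3, 4, 5, 5, 5, 6, 7, 8, 8, 9, 7, 1].
The maximum is 9; one witness is 5, 5, 6, 6, 12, 12, 40, 41, 42 at positions 2,3,7,8,10,12,13,15,16.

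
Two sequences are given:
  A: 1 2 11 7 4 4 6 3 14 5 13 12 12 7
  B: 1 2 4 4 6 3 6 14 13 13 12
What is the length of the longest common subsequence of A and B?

A longest common subsequence is 1, 2, 4, 4, 6, 3, 14, 13, 12 (length 9); the LCS DP confirms no longer common subsequence exists.

9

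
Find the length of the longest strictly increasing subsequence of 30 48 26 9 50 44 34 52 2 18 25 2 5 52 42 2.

Scanning left to right, the best length ending at each element is: 30→1, 48→2, 26→1, 9→1, 50→3, 44→2, 34→2, 52→4, 2→1, 18→2, 25→3, 2→1, 5→2, 52→4, 42→4, 2→1.
So the longest increasing subsequence has length 4, e.g. 30, 48, 50, 52.

4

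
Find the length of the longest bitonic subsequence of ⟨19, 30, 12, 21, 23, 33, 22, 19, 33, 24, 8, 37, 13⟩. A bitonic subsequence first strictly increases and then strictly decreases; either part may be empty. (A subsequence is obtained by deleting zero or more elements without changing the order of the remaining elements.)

7

Let inc[i] be the LIS ending at i and dec[i] the longest strictly decreasing subsequence starting at i. inc = [1, 2, 1, 2, 3, 4, 3, 2, 4, 4, 1, 5, 2], dec = [3, 5, 2, 3, 4, 4, 3, 2, 3, 2, 1, 2, 1].
max_i inc[i]+dec[i]−1 = 7, with one witness 19, 21, 23, 33, 22, 19, 13.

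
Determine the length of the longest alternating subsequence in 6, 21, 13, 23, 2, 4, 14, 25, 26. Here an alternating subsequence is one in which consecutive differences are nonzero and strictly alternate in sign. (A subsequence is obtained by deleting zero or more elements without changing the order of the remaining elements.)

6

Track the best alternating length ending on an up-step vs a down-step at each position: up/down = 1/1, 2/1, 2/3, 4/1, 1/5, 6/5, 6/5, 6/1, 6/1.
The maximum over both is 6; one such subsequence is 6, 21, 13, 23, 2, 4.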